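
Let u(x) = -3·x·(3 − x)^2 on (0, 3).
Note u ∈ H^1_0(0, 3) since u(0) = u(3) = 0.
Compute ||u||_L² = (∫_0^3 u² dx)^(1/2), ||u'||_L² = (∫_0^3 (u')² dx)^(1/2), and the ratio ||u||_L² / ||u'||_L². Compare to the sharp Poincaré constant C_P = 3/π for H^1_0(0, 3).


||u||_L² / ||u'||_L² = 3*sqrt(14)/14 < C_P = 3/π.

u(x) = -3·x·(3 − x)^2, so u'(x) = 9*(1 - x)*(x - 3).
u(x) = -3·x·(3 − x)^2 vanishes at x = 0 and x = 3, so u ∈ H^1_0(0, 3). Differentiate via the product rule and integrate the resulting polynomials term by term.
  ∫_0^3 u² dx = ∫_0^3 (9*x^6 - 108*x^5 + 486*x^4 - 972*x^3 + 729*x^2) dx. Term by term:
    ∫_0^3 9*x^6 dx = 19683/7;  ∫_0^3 -108*x^5 dx = -13122;  ∫_0^3 486*x^4 dx = 118098/5;
    ∫_0^3 -972*x^3 dx = -19683;  ∫_0^3 729*x^2 dx = 6561.
  Sum: 19683/7 − 13122 + 118098/5 − 19683 + 6561 = 6561/35.
  ∫_0^3 (u')² dx = ∫_0^3 (81*x^4 - 648*x^3 + 1782*x^2 - 1944*x + 729) dx. Term by term:
    ∫_0^3 81*x^4 dx = 19683/5;  ∫_0^3 -648*x^3 dx = -13122;  ∫_0^3 1782*x^2 dx = 16038;
    ∫_0^3 -1944*x dx = -8748;  ∫_0^3 729 dx = 2187.
  Sum: 19683/5 − 13122 + 16038 − 8748 + 2187 = 1458/5.
∫_0^3 u² dx = 6561/35, so ||u||_L² = 81*sqrt(35)/35.
∫_0^3 (u')² dx = 1458/5, so ||u'||_L² = 27*sqrt(10)/5.
Ratio ||u||_L² / ||u'||_L² = 3*sqrt(14)/14.
Sharp Poincaré constant on H^1_0(0, 3) is C_P = L/π = 3/π, achieved by sin(π/3·x).
A polynomial bump cannot attain the sharp Poincaré constant (only the first sine eigenfunction does), so the ratio is strictly less than C_P, consistent with ||u||_L² ≤ C_P ||u'||_L².


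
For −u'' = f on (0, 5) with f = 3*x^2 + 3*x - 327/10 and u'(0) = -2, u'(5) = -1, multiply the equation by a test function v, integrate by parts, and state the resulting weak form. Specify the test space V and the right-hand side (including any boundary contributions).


V = H^1(0, 5) (v unrestricted at boundary; u is determined up to an additive constant); weak form: ∫_0^5 u'v' dx = ∫_0^5 (3*x^2 + 3*x - 327/10) v dx − v(5) + 2·v(0) for all v ∈ V.

Multiply both sides by a test function v and integrate from 0 to 5:
  ∫_0^5 −u''(x) v(x) dx = ∫_0^5 f(x) v(x) dx.
Integrate the LHS by parts once:
  ∫_0^5 −u'' v dx = −[u'(x) v(x)]_0^5 + ∫_0^5 u'(x) v'(x) dx.
Thus ∫_0^5 u'(x) v'(x) dx = ∫_0^5 f(x) v(x) dx + [u'(x) v(x)]_0^5.
Choose V so that boundary terms are either known or forced to vanish.
u has inhomogeneous Neumann u'(0) = -2, u'(5) = -1. [u' v]_0^5 = (-1)·v(5) − (-2)·v(0) = − v(5) + 2·v(0). Take V = H^1(0, 5); boundary term becomes part of RHS.
Weak formulation: find u (satisfying any essential BC) such that ∫_0^5 u'(x) v'(x) dx = ∫_0^5 f v dx − v(5) + 2·v(0) for all v ∈ V (Neumann data are natural BCs: they enter the RHS as boundary terms).
Substituting f(x) = 3*x^2 + 3*x - 327/10, the right-hand side is ∫_0^5 (3*x^2 + 3*x - 327/10) v dx − v(5) + 2·v(0).
Compatibility check (pure Neumann): taking v ≡ 1 ∈ V gives 0 = ∫_0^5 f dx + (-1) − (-2), i.e. ∫_0^5 f dx must equal u'(0) − u'(5) = -1. Indeed ∫_0^5 (3*x^2 + 3*x - 327/10) dx = -1, so the data are compatible. The solution is then unique only up to an additive constant (fix it e.g. by requiring ∫_0^5 u dx = 0).


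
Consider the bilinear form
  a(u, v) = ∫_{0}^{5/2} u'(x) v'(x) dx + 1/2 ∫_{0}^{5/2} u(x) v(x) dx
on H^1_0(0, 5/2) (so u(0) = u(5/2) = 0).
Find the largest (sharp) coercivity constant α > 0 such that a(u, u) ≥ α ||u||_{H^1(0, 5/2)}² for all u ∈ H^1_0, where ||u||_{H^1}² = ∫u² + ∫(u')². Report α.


α = (25 + 8*π^2)/(2*(25 + 4*π^2))

Coercivity of a(·,·) on H^1_0(0, 5/2) means a(u, u) ≥ α ||u||_{H^1}² for every u ∈ H^1_0.
The interval has length L = 5/2, and Poincaré/coercivity depend only on L. Here a(u, u) = ∫(u')² + (1/2)·∫u².
Here 0 < c = 1/2 < 1. The condition a(u,u) ≥ α||u||_{H^1}² reads (1−α)∫(u')² ≥ (α−c)∫u². Any admissible α is ≤ 1 (rapidly oscillating u have ∫u²/∫(u')² → 0), and α = 1 would force 0 ≥ (1−c)∫u², impossible since c < 1; so 1−α > 0. By the sharp Poincaré inequality on H^1_0 of an interval of length L, ∫(u')² ≥ (π/L)²∫u² with equality for the first sine mode sin(π(x−x₀)/L) (x₀ the left endpoint), so the inequality holds for all u iff (1−α)(π/L)² ≥ α − c, i.e. α ≤ ((π/L)² + c)/((π/L)² + 1) = (1 + c(L/π)²)/(1 + (L/π)²). With (π/L)² = 4*π^2/25 and c = 1/2, the largest admissible constant is α = ((π/L)² + c)/((π/L)² + 1).
Simplifying, α = (25 + 8*π^2)/(2*(25 + 4*π^2)).


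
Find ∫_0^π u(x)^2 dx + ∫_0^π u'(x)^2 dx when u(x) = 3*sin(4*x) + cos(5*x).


||u||_{H^1(0,π)}^2 = -416/3 + 179*π/2

u'(x) = -5*sin(5*x) + 12*cos(4*x).
Expand u² and (u')² and integrate term by term on (0, π), using: for integers n ≥ 1, ∫_0^π sin²(nx) dx = ∫_0^π cos²(nx) dx = π/2; for n ≠ n', ∫_0^π sin(nx)sin(n'x) dx = ∫_0^π cos(nx)cos(n'x) dx = 0; and by product-to-sum, ∫_0^π sin(nx)cos(n'x) dx = ½∫_0^π [sin((n+n')x) + sin((n−n')x)] dx, which is 0 when n+n' is even and 2n/(n²−n'²) when n+n' is odd (it need not vanish on (0, π)).
  u² squared terms: (3)²·∫sin(4x)² dx = 9·π/2 = 9*π/2;  (1)²·∫cos(5x)² dx = 1·π/2 = π/2.
  u² cross terms: 2·(3)·(1)·∫sin(4x)·cos(5x) dx = 6·(-8/9) = -16/3.
  So ∫_0^π u² dx = 9*π/2 + π/2 − 16/3 = -16/3 + 5*π.
  (u')² squared terms: (-5)²·∫sin(5x)² dx = 25·π/2 = 25*π/2;  (12)²·∫cos(4x)² dx = 144·π/2 = 72*π.
  (u')² cross terms: 2·(-5)·(12)·∫sin(5x)·cos(4x) dx = -120·(10/9) = -400/3.
  So ∫_0^π (u')² dx = 25*π/2 + 72*π − 400/3 = -400/3 + 169*π/2.
||u||_{H^1}^2 = (-16/3 + 5*π) + (-400/3 + 169*π/2) = -416/3 + 179*π/2.


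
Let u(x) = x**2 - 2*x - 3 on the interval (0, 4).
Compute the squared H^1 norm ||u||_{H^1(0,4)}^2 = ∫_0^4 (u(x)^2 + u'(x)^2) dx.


||u||_{H^1}^2 = 1132/15

The H^1 norm (squared) on an interval (0, L) is
  ||u||_{H^1}^2 = ∫_0^L u(x)^2 dx + ∫_0^L u'(x)^2 dx.
Compute u'(x) = 2*x - 2.
Then u(x)^2 = x**4 - 4*x**3 - 2*x**2 + 12*x + 9 and u'(x)^2 = 4*x**2 - 8*x + 4.
Integrate each monomial from 0 to 4 using ∫_0^4 c·x^n dx = c·4^(n+1)/(n+1):
  ∫_0^4 u(x)^2 dx = ∫_0^4 (x^4 - 4*x^3 - 2*x^2 + 12*x + 9) dx. Term by term:
    ∫_0^4 x^4 dx = 1024/5;  ∫_0^4 -4*x^3 dx = -256;  ∫_0^4 -2*x^2 dx = -128/3;
    ∫_0^4 12*x dx = 96;  ∫_0^4 9 dx = 36.
  Sum: 1024/5 − 256 − 128/3 + 96 + 36 = 572/15.
  ∫_0^4 u'(x)^2 dx = ∫_0^4 (4*x^2 - 8*x + 4) dx. Term by term:
    ∫_0^4 4*x^2 dx = 256/3;  ∫_0^4 -8*x dx = -64;  ∫_0^4 4 dx = 16.
  Sum: 256/3 − 64 + 16 = 112/3.
Adding: ||u||_{H^1}^2 = 572/15 + 112/3 = 1132/15.


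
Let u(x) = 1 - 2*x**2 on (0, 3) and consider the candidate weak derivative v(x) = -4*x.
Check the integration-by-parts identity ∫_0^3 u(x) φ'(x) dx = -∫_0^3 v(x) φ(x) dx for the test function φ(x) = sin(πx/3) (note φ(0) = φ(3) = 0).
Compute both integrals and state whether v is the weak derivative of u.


LHS = 36/π, RHS = 36/π. Yes, v = u' weakly.

u(x) = 1 - 2*x**2, classical derivative u'(x) = -4*x.
φ(x) = sin(πx/3), so φ'(x) = π*cos(π*x/3)/3.
Note φ(0) = φ(3) = 0, so the boundary term u·φ vanishes.
LHS = ∫_0^3 u(x) φ'(x) dx = ∫_0^3 (-2*π*x^2*cos(π*x/3)/3 + π*cos(π*x/3)/3) dx. Term by term:
  ∫_0^3 π*cos(π*x/3)/3 dx = 0;  ∫_0^3 -2*π*x^2*cos(π*x/3)/3 dx = 36/π.
Sum: 0 + 36/π = 36/π.
So LHS = 36/π.
∫_0^3 v(x) φ(x) dx = ∫_0^3 (-4*x*sin(π*x/3)) dx. Term by term:
  ∫_0^3 -4*x*sin(π*x/3) dx = -36/π.
So RHS = -∫_0^3 v(x) φ(x) dx = 36/π.
LHS = RHS, so the identity holds for this test φ.
Moreover u is smooth here and v(x) = u'(x) = -4*x pointwise, so the identity holds for every test function. Hence v is the weak derivative of u.


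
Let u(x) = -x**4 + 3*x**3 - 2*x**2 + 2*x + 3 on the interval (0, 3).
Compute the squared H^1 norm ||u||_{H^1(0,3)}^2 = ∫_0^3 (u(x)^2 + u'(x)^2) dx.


||u||_{H^1}^2 = 62997/140

The H^1 norm (squared) on an interval (0, L) is
  ||u||_{H^1}^2 = ∫_0^L u(x)^2 dx + ∫_0^L u'(x)^2 dx.
Compute u'(x) = -4*x**3 + 9*x**2 - 4*x + 2.
Then u(x)^2 = x**8 - 6*x**7 + 13*x**6 - 16*x**5 + 10*x**4 + 10*x**3 - 8*x**2 + 12*x + 9 and u'(x)^2 = 16*x**6 - 72*x**5 + 113*x**4 - 88*x**3 + 52*x**2 - 16*x + 4.
Integrate each monomial from 0 to 3 using ∫_0^3 c·x^n dx = c·3^(n+1)/(n+1):
  ∫_0^3 u(x)^2 dx = ∫_0^3 (x^8 - 6*x^7 + 13*x^6 - 16*x^5 + 10*x^4 + 10*x^3 - 8*x^2 + 12*x + 9) dx. Term by term:
    ∫_0^3 x^8 dx = 2187;  ∫_0^3 -6*x^7 dx = -19683/4;  ∫_0^3 13*x^6 dx = 28431/7;
    ∫_0^3 -16*x^5 dx = -1944;  ∫_0^3 10*x^4 dx = 486;  ∫_0^3 10*x^3 dx = 405/2;
    ∫_0^3 -8*x^2 dx = -72;  ∫_0^3 12*x dx = 54;  ∫_0^3 9 dx = 27.
  Sum: 2187 − 19683/4 + 28431/7 − 1944 + 486 + 405/2 − 72 + 54 + 27 = 2277/28.
  ∫_0^3 u'(x)^2 dx = ∫_0^3 (16*x^6 - 72*x^5 + 113*x^4 - 88*x^3 + 52*x^2 - 16*x + 4) dx. Term by term:
    ∫_0^3 16*x^6 dx = 34992/7;  ∫_0^3 -72*x^5 dx = -8748;  ∫_0^3 113*x^4 dx = 27459/5;
    ∫_0^3 -88*x^3 dx = -1782;  ∫_0^3 52*x^2 dx = 468;  ∫_0^3 -16*x dx = -72;
    ∫_0^3 4 dx = 12.
  Sum: 34992/7 − 8748 + 27459/5 − 1782 + 468 − 72 + 12 = 12903/35.
Adding: ||u||_{H^1}^2 = 2277/28 + 12903/35 = 62997/140.


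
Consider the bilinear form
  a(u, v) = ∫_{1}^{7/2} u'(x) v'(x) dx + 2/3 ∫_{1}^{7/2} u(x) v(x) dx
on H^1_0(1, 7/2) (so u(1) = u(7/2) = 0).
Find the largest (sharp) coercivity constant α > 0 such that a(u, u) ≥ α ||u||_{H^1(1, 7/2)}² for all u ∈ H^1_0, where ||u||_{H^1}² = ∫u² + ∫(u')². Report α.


α = 2*(25 + 6*π^2)/(3*(25 + 4*π^2))

Coercivity of a(·,·) on H^1_0(1, 7/2) means a(u, u) ≥ α ||u||_{H^1}² for every u ∈ H^1_0.
The interval has length L = 5/2, and Poincaré/coercivity depend only on L. Here a(u, u) = ∫(u')² + (2/3)·∫u².
Here 0 < c = 2/3 < 1. The condition a(u,u) ≥ α||u||_{H^1}² reads (1−α)∫(u')² ≥ (α−c)∫u². Any admissible α is ≤ 1 (rapidly oscillating u have ∫u²/∫(u')² → 0), and α = 1 would force 0 ≥ (1−c)∫u², impossible since c < 1; so 1−α > 0. By the sharp Poincaré inequality on H^1_0 of an interval of length L, ∫(u')² ≥ (π/L)²∫u² with equality for the first sine mode sin(π(x−x₀)/L) (x₀ the left endpoint), so the inequality holds for all u iff (1−α)(π/L)² ≥ α − c, i.e. α ≤ ((π/L)² + c)/((π/L)² + 1) = (1 + c(L/π)²)/(1 + (L/π)²). With (π/L)² = 4*π^2/25 and c = 2/3, the largest admissible constant is α = ((π/L)² + c)/((π/L)² + 1).
Simplifying, α = 2*(25 + 6*π^2)/(3*(25 + 4*π^2)).


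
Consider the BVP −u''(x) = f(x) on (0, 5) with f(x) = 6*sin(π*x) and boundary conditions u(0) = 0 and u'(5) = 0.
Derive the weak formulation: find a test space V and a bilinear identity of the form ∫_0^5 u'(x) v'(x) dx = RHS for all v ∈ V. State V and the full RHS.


V = {v ∈ H^1(0, 5) : v(0) = 0} (test functions vanish at x = 0 where u is specified); weak form: ∫_0^5 u'v' dx = ∫_0^5 (6*sin(π*x)) v dx for all v ∈ V.

Multiply both sides by a test function v and integrate from 0 to 5:
  ∫_0^5 −u''(x) v(x) dx = ∫_0^5 f(x) v(x) dx.
Integrate the LHS by parts once:
  ∫_0^5 −u'' v dx = −[u'(x) v(x)]_0^5 + ∫_0^5 u'(x) v'(x) dx.
Thus ∫_0^5 u'(x) v'(x) dx = ∫_0^5 f(x) v(x) dx + [u'(x) v(x)]_0^5.
Choose V so that boundary terms are either known or forced to vanish.
Mixed BC: u(0) = 0 (Dirichlet) and u'(5) = 0 (Neumann). Define V = {v ∈ H^1(0, 5) : v(0) = 0}. Then [u' v]_0^5 = u'(5)·v(5) − u'(0)·0 = 0.
Weak formulation: find u (satisfying any essential BC) such that ∫_0^5 u'(x) v'(x) dx = ∫_0^5 f v dx for all v ∈ V (Dirichlet at 0 absorbed into V; the Neumann datum at x = 5 is zero, so no boundary term remains).
Substituting f(x) = 6*sin(π*x), the right-hand side is ∫_0^5 (6*sin(π*x)) v dx.


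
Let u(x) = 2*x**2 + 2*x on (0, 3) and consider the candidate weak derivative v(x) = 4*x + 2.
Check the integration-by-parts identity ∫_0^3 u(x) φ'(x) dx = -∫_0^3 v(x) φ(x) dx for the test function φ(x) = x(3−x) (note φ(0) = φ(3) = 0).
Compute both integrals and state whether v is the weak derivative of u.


LHS = -36, RHS = -36. Yes, v = u' weakly.

u(x) = 2*x**2 + 2*x, classical derivative u'(x) = 4*x + 2.
φ(x) = x(3−x), so φ'(x) = 3 - 2*x.
Note φ(0) = φ(3) = 0, so the boundary term u·φ vanishes.
LHS = ∫_0^3 u(x) φ'(x) dx = ∫_0^3 (-4*x^3 + 2*x^2 + 6*x) dx. Term by term:
  ∫_0^3 -4*x^3 dx = -81;  ∫_0^3 2*x^2 dx = 18;  ∫_0^3 6*x dx = 27.
Sum: -81 + 18 + 27 = -36.
So LHS = -36.
∫_0^3 v(x) φ(x) dx = ∫_0^3 (-4*x^3 + 10*x^2 + 6*x) dx. Term by term:
  ∫_0^3 -4*x^3 dx = -81;  ∫_0^3 10*x^2 dx = 90;  ∫_0^3 6*x dx = 27.
Sum: -81 + 90 + 27 = 36.
So RHS = -∫_0^3 v(x) φ(x) dx = -36.
LHS = RHS, so the identity holds for this test φ.
Moreover u is smooth here and v(x) = u'(x) = 4*x + 2 pointwise, so the identity holds for every test function. Hence v is the weak derivative of u.


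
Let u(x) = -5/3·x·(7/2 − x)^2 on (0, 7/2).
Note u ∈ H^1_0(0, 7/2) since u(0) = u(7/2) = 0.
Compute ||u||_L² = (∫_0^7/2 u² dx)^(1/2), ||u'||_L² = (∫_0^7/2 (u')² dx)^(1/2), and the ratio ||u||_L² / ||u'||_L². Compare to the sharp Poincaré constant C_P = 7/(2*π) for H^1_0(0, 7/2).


||u||_L² / ||u'||_L² = sqrt(14)/4 < C_P = 7/(2*π).

u(x) = -5/3·x·(7/2 − x)^2, so u'(x) = -5*x^2 + 70*x/3 - 245/12.
u(x) = -5/3·x·(7/2 − x)^2 vanishes at x = 0 and x = 7/2, so u ∈ H^1_0(0, 7/2). Differentiate via the product rule and integrate the resulting polynomials term by term.
  ∫_0^7/2 u² dx = ∫_0^7/2 (25*x^6/9 - 350*x^5/9 + 1225*x^4/6 - 8575*x^3/18 + 60025*x^2/144) dx. Term by term:
    ∫_0^7/2 25*x^6/9 dx = 2941225/1152;  ∫_0^7/2 -350*x^5/9 dx = -20588575/1728;  ∫_0^7/2 1225*x^4/6 dx = 4117715/192;
    ∫_0^7/2 -8575*x^3/18 dx = -20588575/1152;  ∫_0^7/2 60025*x^2/144 dx = 20588575/3456.
  Sum: 2941225/1152 − 20588575/1728 + 4117715/192 − 20588575/1152 + 20588575/3456 = 588245/3456.
  ∫_0^7/2 (u')² dx = ∫_0^7/2 (25*x^4 - 700*x^3/3 + 13475*x^2/18 - 8575*x/9 + 60025/144) dx. Term by term:
    ∫_0^7/2 25*x^4 dx = 84035/32;  ∫_0^7/2 -700*x^3/3 dx = -420175/48;  ∫_0^7/2 13475*x^2/18 dx = 4621925/432;
    ∫_0^7/2 -8575*x/9 dx = -420175/72;  ∫_0^7/2 60025/144 dx = 420175/288.
  Sum: 84035/32 − 420175/48 + 4621925/432 − 420175/72 + 420175/288 = 84035/432.
∫_0^7/2 u² dx = 588245/3456, so ||u||_L² = 343*sqrt(30)/144.
∫_0^7/2 (u')² dx = 84035/432, so ||u'||_L² = 49*sqrt(105)/36.
Ratio ||u||_L² / ||u'||_L² = sqrt(14)/4.
Sharp Poincaré constant on H^1_0(0, 7/2) is C_P = L/π = 7/(2*π), achieved by sin(2*π/7·x).
A polynomial bump cannot attain the sharp Poincaré constant (only the first sine eigenfunction does), so the ratio is strictly less than C_P, consistent with ||u||_L² ≤ C_P ||u'||_L².


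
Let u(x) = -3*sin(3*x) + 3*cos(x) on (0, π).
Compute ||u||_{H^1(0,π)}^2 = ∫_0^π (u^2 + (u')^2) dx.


||u||_{H^1(0,π)}^2 = 54*π

u'(x) = -3*sin(x) - 9*cos(3*x).
Expand u² and (u')² and integrate term by term on (0, π), using: for integers n ≥ 1, ∫_0^π sin²(nx) dx = ∫_0^π cos²(nx) dx = π/2; for n ≠ n', ∫_0^π sin(nx)sin(n'x) dx = ∫_0^π cos(nx)cos(n'x) dx = 0; and by product-to-sum, ∫_0^π sin(nx)cos(n'x) dx = ½∫_0^π [sin((n+n')x) + sin((n−n')x)] dx, which is 0 when n+n' is even and 2n/(n²−n'²) when n+n' is odd (it need not vanish on (0, π)).
  u² squared terms: (-3)²·∫sin(3x)² dx = 9·π/2 = 9*π/2;  (3)²·∫cos(x)² dx = 9·π/2 = 9*π/2.
  u² cross terms: 2·(-3)·(3)·∫sin(3x)·cos(x) dx = -18·(0) = 0.
  So ∫_0^π u² dx = 9*π/2 + 9*π/2 + 0 = 9*π.
  (u')² squared terms: (-9)²·∫cos(3x)² dx = 81·π/2 = 81*π/2;  (-3)²·∫sin(x)² dx = 9·π/2 = 9*π/2.
  (u')² cross terms: 2·(-9)·(-3)·∫cos(3x)·sin(x) dx = 54·(0) = 0.
  So ∫_0^π (u')² dx = 81*π/2 + 9*π/2 + 0 = 45*π.
||u||_{H^1}^2 = (9*π) + (45*π) = 54*π.


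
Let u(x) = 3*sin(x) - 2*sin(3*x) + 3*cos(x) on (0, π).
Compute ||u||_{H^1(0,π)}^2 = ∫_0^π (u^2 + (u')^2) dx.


||u||_{H^1(0,π)}^2 = 38*π

u'(x) = -3*sin(x) + 3*cos(x) - 6*cos(3*x).
Expand u² and (u')² and integrate term by term on (0, π), using: for integers n ≥ 1, ∫_0^π sin²(nx) dx = ∫_0^π cos²(nx) dx = π/2; for n ≠ n', ∫_0^π sin(nx)sin(n'x) dx = ∫_0^π cos(nx)cos(n'x) dx = 0; and by product-to-sum, ∫_0^π sin(nx)cos(n'x) dx = ½∫_0^π [sin((n+n')x) + sin((n−n')x)] dx, which is 0 when n+n' is even and 2n/(n²−n'²) when n+n' is odd (it need not vanish on (0, π)).
  u² squared terms: (-2)²·∫sin(3x)² dx = 4·π/2 = 2*π;  (3)²·∫cos(x)² dx = 9·π/2 = 9*π/2;  (3)²·∫sin(x)² dx = 9·π/2 = 9*π/2.
  u² cross terms: 2·(-2)·(3)·∫sin(3x)·cos(x) dx = -12·(0) = 0;  2·(-2)·(3)·∫sin(3x)·sin(x) dx = -12·(0) = 0;  2·(3)·(3)·∫cos(x)·sin(x) dx = 18·(0) = 0.
  So ∫_0^π u² dx = 2*π + 9*π/2 + 9*π/2 + 0 + 0 + 0 = 11*π.
  (u')² squared terms: (-6)²·∫cos(3x)² dx = 36·π/2 = 18*π;  (-3)²·∫sin(x)² dx = 9·π/2 = 9*π/2;  (3)²·∫cos(x)² dx = 9·π/2 = 9*π/2.
  (u')² cross terms: 2·(-6)·(-3)·∫cos(3x)·sin(x) dx = 36·(0) = 0;  2·(-6)·(3)·∫cos(3x)·cos(x) dx = -36·(0) = 0;  2·(-3)·(3)·∫sin(x)·cos(x) dx = -18·(0) = 0.
  So ∫_0^π (u')² dx = 18*π + 9*π/2 + 9*π/2 + 0 + 0 + 0 = 27*π.
||u||_{H^1}^2 = (11*π) + (27*π) = 38*π.


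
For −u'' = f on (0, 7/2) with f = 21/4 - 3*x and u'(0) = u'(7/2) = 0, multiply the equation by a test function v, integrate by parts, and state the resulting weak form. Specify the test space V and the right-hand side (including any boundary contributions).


V = H^1(0, 7/2) (no boundary constraint on v; u is determined up to an additive constant); weak form: ∫_0^7/2 u'v' dx = ∫_0^7/2 (21/4 - 3*x) v dx for all v ∈ V.

Multiply both sides by a test function v and integrate from 0 to 7/2:
  ∫_0^7/2 −u''(x) v(x) dx = ∫_0^7/2 f(x) v(x) dx.
Integrate the LHS by parts once:
  ∫_0^7/2 −u'' v dx = −[u'(x) v(x)]_0^7/2 + ∫_0^7/2 u'(x) v'(x) dx.
Thus ∫_0^7/2 u'(x) v'(x) dx = ∫_0^7/2 f(x) v(x) dx + [u'(x) v(x)]_0^7/2.
Choose V so that boundary terms are either known or forced to vanish.
u has homogeneous Neumann: u'(0) = u'(7/2) = 0. So [u' v]_0^7/2 = 0·v(7/2) − 0·v(0) = 0 for any v; take V = H^1(0, 7/2).
Weak formulation: find u (satisfying any essential BC) such that ∫_0^7/2 u'(x) v'(x) dx = ∫_0^7/2 f v dx for all v ∈ V (homogeneous Neumann, so boundary terms vanish).
Substituting f(x) = 21/4 - 3*x, the right-hand side is ∫_0^7/2 (21/4 - 3*x) v dx.
Compatibility check (pure Neumann): taking v ≡ 1 ∈ V gives 0 = ∫_0^7/2 f dx + (0) − (0), i.e. ∫_0^7/2 f dx must equal u'(0) − u'(7/2) = 0. Indeed ∫_0^7/2 (21/4 - 3*x) dx = 0, so the data are compatible. The solution is then unique only up to an additive constant (fix it e.g. by requiring ∫_0^7/2 u dx = 0).


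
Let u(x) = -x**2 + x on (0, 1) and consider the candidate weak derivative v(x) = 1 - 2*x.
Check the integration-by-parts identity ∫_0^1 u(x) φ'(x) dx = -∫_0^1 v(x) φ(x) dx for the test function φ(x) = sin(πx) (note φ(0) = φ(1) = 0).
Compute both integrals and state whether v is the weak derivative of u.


LHS = 0, RHS = 0. Yes, v = u' weakly.

u(x) = -x**2 + x, classical derivative u'(x) = 1 - 2*x.
φ(x) = sin(πx), so φ'(x) = π*cos(π*x).
Note φ(0) = φ(1) = 0, so the boundary term u·φ vanishes.
LHS = ∫_0^1 u(x) φ'(x) dx = ∫_0^1 (-π*x^2*cos(π*x) + π*x*cos(π*x)) dx. Term by term:
  ∫_0^1 π*x*cos(π*x) dx = -2/π;  ∫_0^1 -π*x^2*cos(π*x) dx = 2/π.
Sum: -2/π + 2/π = 0.
So LHS = 0.
∫_0^1 v(x) φ(x) dx = ∫_0^1 (-2*x*sin(π*x) + sin(π*x)) dx. Term by term:
  ∫_0^1 -2*x*sin(π*x) dx = -2/π;  ∫_0^1 sin(π*x) dx = 2/π.
Sum: -2/π + 2/π = 0.
So RHS = -∫_0^1 v(x) φ(x) dx = 0.
LHS = RHS, so the identity holds for this test φ.
Moreover u is smooth here and v(x) = u'(x) = 1 - 2*x pointwise, so the identity holds for every test function. Hence v is the weak derivative of u.


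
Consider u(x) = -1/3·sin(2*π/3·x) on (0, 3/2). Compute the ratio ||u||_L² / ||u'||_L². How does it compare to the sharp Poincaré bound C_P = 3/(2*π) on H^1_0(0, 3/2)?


||u||_L² / ||u'||_L² = 3/(2*π) = C_P.

u(x) = -1/3·sin(2*π/3·x), so u'(x) = -2*π*cos(2*π*x/3)/9.
Writing u(x) = A·sin(kπx/L) with A = -1/3 and k = 1, use ∫_0^L sin²(kπx/L) dx = L/2 and ∫_0^L cos²(kπx/L) dx = L/2.
u² = 1/9·sin²(2*π/3·x) and (u')² = 4*π^2/81·cos²(2*π/3·x), and each of sin², cos² integrates to L/2 = 3/4 over (0, 3/2).
∫_0^3/2 u² dx = 1/12, so ||u||_L² = sqrt(3)/6.
∫_0^3/2 (u')² dx = π^2/27, so ||u'||_L² = sqrt(3)*π/9.
Ratio ||u||_L² / ||u'||_L² = 3/(2*π).
Sharp Poincaré constant on H^1_0(0, 3/2) is C_P = L/π = 3/(2*π), achieved by sin(2*π/3·x).
This is the k = 1 eigenfunction (up to amplitude), so the ratio equals the sharp Poincaré constant exactly.


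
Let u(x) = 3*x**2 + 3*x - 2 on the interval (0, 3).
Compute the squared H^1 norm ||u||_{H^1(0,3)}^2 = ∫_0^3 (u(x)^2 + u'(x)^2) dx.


||u||_{H^1}^2 = 12459/10

The H^1 norm (squared) on an interval (0, L) is
  ||u||_{H^1}^2 = ∫_0^L u(x)^2 dx + ∫_0^L u'(x)^2 dx.
Compute u'(x) = 6*x + 3.
Then u(x)^2 = 9*x**4 + 18*x**3 - 3*x**2 - 12*x + 4 and u'(x)^2 = 36*x**2 + 36*x + 9.
Integrate each monomial from 0 to 3 using ∫_0^3 c·x^n dx = c·3^(n+1)/(n+1):
  ∫_0^3 u(x)^2 dx = ∫_0^3 (9*x^4 + 18*x^3 - 3*x^2 - 12*x + 4) dx. Term by term:
    ∫_0^3 9*x^4 dx = 2187/5;  ∫_0^3 18*x^3 dx = 729/2;  ∫_0^3 -3*x^2 dx = -27;
    ∫_0^3 -12*x dx = -54;  ∫_0^3 4 dx = 12.
  Sum: 2187/5 + 729/2 − 27 − 54 + 12 = 7329/10.
  ∫_0^3 u'(x)^2 dx = ∫_0^3 (36*x^2 + 36*x + 9) dx. Term by term:
    ∫_0^3 36*x^2 dx = 324;  ∫_0^3 36*x dx = 162;  ∫_0^3 9 dx = 27.
  Sum: 324 + 162 + 27 = 513.
Adding: ||u||_{H^1}^2 = 7329/10 + 513 = 12459/10.


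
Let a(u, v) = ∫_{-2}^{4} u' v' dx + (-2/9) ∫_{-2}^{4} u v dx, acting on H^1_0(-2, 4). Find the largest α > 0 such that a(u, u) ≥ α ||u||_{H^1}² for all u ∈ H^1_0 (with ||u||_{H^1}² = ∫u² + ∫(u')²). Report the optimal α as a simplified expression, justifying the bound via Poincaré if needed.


α = (-8 + π^2)/(π^2 + 36)

Coercivity of a(·,·) on H^1_0(-2, 4) means a(u, u) ≥ α ||u||_{H^1}² for every u ∈ H^1_0.
The interval has length L = 6, and Poincaré/coercivity depend only on L. Here a(u, u) = ∫(u')² + (-2/9)·∫u².
Here c = -2/9 < 0 with |c| < (π/L)² = π^2/36, so coercivity still holds. The condition a(u,u) ≥ α||u||_{H^1}² reads (1−α)∫(u')² ≥ (α−c)∫u². Any admissible α is ≤ 1 (rapidly oscillating u have ∫u²/∫(u')² → 0), and α = 1 would force 0 ≥ (1−c)∫u², impossible since c < 1; so 1−α > 0. By the sharp Poincaré inequality on H^1_0 of an interval of length L, ∫(u')² ≥ (π/L)²∫u² with equality for the first sine mode sin(π(x−x₀)/L) (x₀ the left endpoint), so the inequality holds for all u iff (1−α)(π/L)² ≥ α − c, i.e. α ≤ ((π/L)² + c)/((π/L)² + 1) = (1 + c(L/π)²)/(1 + (L/π)²). (Direct route, valid since c ≤ 0: Poincaré gives c∫u² ≥ c(L/π)²∫(u')², so a(u,u) ≥ (1 + c(L/π)²)∫(u')², while ||u||_{H^1}² ≤ (1 + (L/π)²)∫(u')²; dividing yields the same α.) With (π/L)² = π^2/36 and c = -2/9, the largest admissible constant is α = ((π/L)² + c)/((π/L)² + 1).
Simplifying, α = (-8 + π^2)/(π^2 + 36).


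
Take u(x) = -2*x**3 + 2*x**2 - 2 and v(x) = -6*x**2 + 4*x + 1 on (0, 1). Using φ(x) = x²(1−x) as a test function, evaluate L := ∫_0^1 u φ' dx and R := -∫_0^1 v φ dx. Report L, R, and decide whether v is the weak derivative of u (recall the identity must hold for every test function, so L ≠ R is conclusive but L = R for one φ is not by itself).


LHS = 0, RHS = -1/12. No, v is not the weak derivative of u.

u(x) = -2*x**3 + 2*x**2 - 2, classical derivative u'(x) = -6*x**2 + 4*x.
φ(x) = x²(1−x), so φ'(x) = x*(2 - 3*x).
Note φ(0) = φ(1) = 0, so the boundary term u·φ vanishes.
LHS = ∫_0^1 u(x) φ'(x) dx = ∫_0^1 (6*x^5 - 10*x^4 + 4*x^3 + 6*x^2 - 4*x) dx. Term by term:
  ∫_0^1 6*x^5 dx = 1;  ∫_0^1 -10*x^4 dx = -2;  ∫_0^1 4*x^3 dx = 1;
  ∫_0^1 6*x^2 dx = 2;  ∫_0^1 -4*x dx = -2.
Sum: 1 − 2 + 1 + 2 − 2 = 0.
So LHS = 0.
∫_0^1 v(x) φ(x) dx = ∫_0^1 (6*x^5 - 10*x^4 + 3*x^3 + x^2) dx. Term by term:
  ∫_0^1 6*x^5 dx = 1;  ∫_0^1 -10*x^4 dx = -2;  ∫_0^1 3*x^3 dx = 3/4;
  ∫_0^1 x^2 dx = 1/3.
Sum: 1 − 2 + 3/4 + 1/3 = 1/12.
So RHS = -∫_0^1 v(x) φ(x) dx = -1/12.
LHS − RHS = 1/12 ≠ 0, so the identity fails.
(For a valid weak derivative the identity must hold for EVERY test function, in particular this one. The failure shows v is NOT the weak derivative of u.)
Correct weak derivative would be u'(x) = -6*x**2 + 4*x.


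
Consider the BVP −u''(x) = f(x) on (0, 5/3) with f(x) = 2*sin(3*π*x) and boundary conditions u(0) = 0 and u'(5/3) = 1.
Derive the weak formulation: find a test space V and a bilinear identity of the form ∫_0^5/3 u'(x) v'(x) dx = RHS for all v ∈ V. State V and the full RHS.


V = {v ∈ H^1(0, 5/3) : v(0) = 0} (test functions vanish at x = 0 where u is specified); weak form: ∫_0^5/3 u'v' dx = ∫_0^5/3 (2*sin(3*π*x)) v dx + v(5/3) for all v ∈ V.

Multiply both sides by a test function v and integrate from 0 to 5/3:
  ∫_0^5/3 −u''(x) v(x) dx = ∫_0^5/3 f(x) v(x) dx.
Integrate the LHS by parts once:
  ∫_0^5/3 −u'' v dx = −[u'(x) v(x)]_0^5/3 + ∫_0^5/3 u'(x) v'(x) dx.
Thus ∫_0^5/3 u'(x) v'(x) dx = ∫_0^5/3 f(x) v(x) dx + [u'(x) v(x)]_0^5/3.
Choose V so that boundary terms are either known or forced to vanish.
Mixed BC: u(0) = 0 (Dirichlet) and u'(5/3) = 1 (Neumann). Define V = {v ∈ H^1(0, 5/3) : v(0) = 0}. Then [u' v]_0^5/3 = u'(5/3)·v(5/3) − u'(0)·0 = v(5/3).
Weak formulation: find u (satisfying any essential BC) such that ∫_0^5/3 u'(x) v'(x) dx = ∫_0^5/3 f v dx + v(5/3) for all v ∈ V (Dirichlet at 0 absorbed into V; Neumann datum at x = 5/3 contributes the boundary term).
Substituting f(x) = 2*sin(3*π*x), the right-hand side is ∫_0^5/3 (2*sin(3*π*x)) v dx + v(5/3).


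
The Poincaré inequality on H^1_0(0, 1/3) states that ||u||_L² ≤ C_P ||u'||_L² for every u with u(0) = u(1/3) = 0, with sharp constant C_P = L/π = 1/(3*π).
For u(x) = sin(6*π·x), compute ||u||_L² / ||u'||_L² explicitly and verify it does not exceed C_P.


||u||_L² / ||u'||_L² = 1/(6*π) < C_P = 1/(3*π).

u(x) = sin(6*π·x), so u'(x) = 6*π*cos(6*π*x).
Writing u(x) = A·sin(kπx/L) with A = 1 and k = 2, use ∫_0^L sin²(kπx/L) dx = L/2 and ∫_0^L cos²(kπx/L) dx = L/2.
u² = 1·sin²(6*π·x) and (u')² = 36*π^2·cos²(6*π·x), and each of sin², cos² integrates to L/2 = 1/6 over (0, 1/3).
∫_0^1/3 u² dx = 1/6, so ||u||_L² = sqrt(6)/6.
∫_0^1/3 (u')² dx = 6*π^2, so ||u'||_L² = sqrt(6)*π.
Ratio ||u||_L² / ||u'||_L² = 1/(6*π).
Sharp Poincaré constant on H^1_0(0, 1/3) is C_P = L/π = 1/(3*π), achieved by sin(3*π·x).
This is the k = 2 harmonic; the ratio L/(kπ) is strictly less than C_P = L/π, consistent with the sharp inequality ||u||_L² ≤ C_P ||u'||_L².


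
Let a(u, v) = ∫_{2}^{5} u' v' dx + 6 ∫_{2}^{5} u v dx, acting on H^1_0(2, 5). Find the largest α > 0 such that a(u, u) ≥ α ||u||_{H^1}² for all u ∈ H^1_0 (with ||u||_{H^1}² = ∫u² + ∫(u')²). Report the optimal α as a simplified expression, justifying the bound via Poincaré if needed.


α = 1

Coercivity of a(·,·) on H^1_0(2, 5) means a(u, u) ≥ α ||u||_{H^1}² for every u ∈ H^1_0.
The interval has length L = 3, and Poincaré/coercivity depend only on L. Here a(u, u) = ∫(u')² + (6)·∫u².
Here c = 6 ≥ 1, so a(u,u) = ∫(u')² + c∫u² ≥ ∫(u')² + ∫u² = ||u||_{H^1}², i.e. α = 1 works. No larger α is possible: a(u,u) ≥ α||u||_{H^1}² means (1−α)∫(u')² ≥ (α−c)∫u², and for the modes u_n = sin(nπ(x−x₀)/L) (x₀ the left endpoint) one has ∫u_n²/∫(u_n')² = (L/(nπ))² → 0, so a(u_n,u_n)/||u_n||_{H^1}² → 1. Hence the optimal constant is α = 1.
Therefore α = 1.


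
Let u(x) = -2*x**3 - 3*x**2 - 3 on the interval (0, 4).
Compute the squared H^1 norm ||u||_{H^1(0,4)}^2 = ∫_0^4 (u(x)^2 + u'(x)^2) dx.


||u||_{H^1}^2 = 233340/7

The H^1 norm (squared) on an interval (0, L) is
  ||u||_{H^1}^2 = ∫_0^L u(x)^2 dx + ∫_0^L u'(x)^2 dx.
Compute u'(x) = -6*x**2 - 6*x.
Then u(x)^2 = 4*x**6 + 12*x**5 + 9*x**4 + 12*x**3 + 18*x**2 + 9 and u'(x)^2 = 36*x**4 + 72*x**3 + 36*x**2.
Integrate each monomial from 0 to 4 using ∫_0^4 c·x^n dx = c·4^(n+1)/(n+1):
  ∫_0^4 u(x)^2 dx = ∫_0^4 (4*x^6 + 12*x^5 + 9*x^4 + 12*x^3 + 18*x^2 + 9) dx. Term by term:
    ∫_0^4 4*x^6 dx = 65536/7;  ∫_0^4 12*x^5 dx = 8192;  ∫_0^4 9*x^4 dx = 9216/5;
    ∫_0^4 12*x^3 dx = 768;  ∫_0^4 18*x^2 dx = 384;  ∫_0^4 9 dx = 36.
  Sum: 65536/7 + 8192 + 9216/5 + 768 + 384 + 36 = 720492/35.
  ∫_0^4 u'(x)^2 dx = ∫_0^4 (36*x^4 + 72*x^3 + 36*x^2) dx. Term by term:
    ∫_0^4 36*x^4 dx = 36864/5;  ∫_0^4 72*x^3 dx = 4608;  ∫_0^4 36*x^2 dx = 768.
  Sum: 36864/5 + 4608 + 768 = 63744/5.
Adding: ||u||_{H^1}^2 = 720492/35 + 63744/5 = 233340/7.


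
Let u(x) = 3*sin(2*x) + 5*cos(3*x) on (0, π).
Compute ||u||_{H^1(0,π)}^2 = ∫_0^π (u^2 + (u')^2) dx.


||u||_{H^1(0,π)}^2 = -240 + 295*π/2

u'(x) = -15*sin(3*x) + 6*cos(2*x).
Expand u² and (u')² and integrate term by term on (0, π), using: for integers n ≥ 1, ∫_0^π sin²(nx) dx = ∫_0^π cos²(nx) dx = π/2; for n ≠ n', ∫_0^π sin(nx)sin(n'x) dx = ∫_0^π cos(nx)cos(n'x) dx = 0; and by product-to-sum, ∫_0^π sin(nx)cos(n'x) dx = ½∫_0^π [sin((n+n')x) + sin((n−n')x)] dx, which is 0 when n+n' is even and 2n/(n²−n'²) when n+n' is odd (it need not vanish on (0, π)).
  u² squared terms: (3)²·∫sin(2x)² dx = 9·π/2 = 9*π/2;  (5)²·∫cos(3x)² dx = 25·π/2 = 25*π/2.
  u² cross terms: 2·(3)·(5)·∫sin(2x)·cos(3x) dx = 30·(-4/5) = -24.
  So ∫_0^π u² dx = 9*π/2 + 25*π/2 − 24 = -24 + 17*π.
  (u')² squared terms: (-15)²·∫sin(3x)² dx = 225·π/2 = 225*π/2;  (6)²·∫cos(2x)² dx = 36·π/2 = 18*π.
  (u')² cross terms: 2·(-15)·(6)·∫sin(3x)·cos(2x) dx = -180·(6/5) = -216.
  So ∫_0^π (u')² dx = 225*π/2 + 18*π − 216 = -216 + 261*π/2.
||u||_{H^1}^2 = (-24 + 17*π) + (-216 + 261*π/2) = -240 + 295*π/2.


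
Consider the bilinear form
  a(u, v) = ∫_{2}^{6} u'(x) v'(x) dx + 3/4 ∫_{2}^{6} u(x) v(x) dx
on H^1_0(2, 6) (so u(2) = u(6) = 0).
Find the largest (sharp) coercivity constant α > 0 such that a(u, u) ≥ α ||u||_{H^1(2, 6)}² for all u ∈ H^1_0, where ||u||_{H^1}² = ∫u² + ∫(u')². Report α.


α = (π^2 + 12)/(π^2 + 16)

Coercivity of a(·,·) on H^1_0(2, 6) means a(u, u) ≥ α ||u||_{H^1}² for every u ∈ H^1_0.
The interval has length L = 4, and Poincaré/coercivity depend only on L. Here a(u, u) = ∫(u')² + (3/4)·∫u².
Here 0 < c = 3/4 < 1. The condition a(u,u) ≥ α||u||_{H^1}² reads (1−α)∫(u')² ≥ (α−c)∫u². Any admissible α is ≤ 1 (rapidly oscillating u have ∫u²/∫(u')² → 0), and α = 1 would force 0 ≥ (1−c)∫u², impossible since c < 1; so 1−α > 0. By the sharp Poincaré inequality on H^1_0 of an interval of length L, ∫(u')² ≥ (π/L)²∫u² with equality for the first sine mode sin(π(x−x₀)/L) (x₀ the left endpoint), so the inequality holds for all u iff (1−α)(π/L)² ≥ α − c, i.e. α ≤ ((π/L)² + c)/((π/L)² + 1) = (1 + c(L/π)²)/(1 + (L/π)²). With (π/L)² = π^2/16 and c = 3/4, the largest admissible constant is α = ((π/L)² + c)/((π/L)² + 1).
Simplifying, α = (π^2 + 12)/(π^2 + 16).


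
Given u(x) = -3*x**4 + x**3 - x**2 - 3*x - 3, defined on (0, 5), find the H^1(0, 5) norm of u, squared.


||u||_{H^1}^2 = 273270685/84

The H^1 norm (squared) on an interval (0, L) is
  ||u||_{H^1}^2 = ∫_0^L u(x)^2 dx + ∫_0^L u'(x)^2 dx.
Compute u'(x) = -12*x**3 + 3*x**2 - 2*x - 3.
Then u(x)^2 = 9*x**8 - 6*x**7 + 7*x**6 + 16*x**5 + 13*x**4 + 15*x**2 + 18*x + 9 and u'(x)^2 = 144*x**6 - 72*x**5 + 57*x**4 + 60*x**3 - 14*x**2 + 12*x + 9.
Integrate each monomial from 0 to 5 using ∫_0^5 c·x^n dx = c·5^(n+1)/(n+1):
  ∫_0^5 u(x)^2 dx = ∫_0^5 (9*x^8 - 6*x^7 + 7*x^6 + 16*x^5 + 13*x^4 + 15*x^2 + 18*x + 9) dx. Term by term:
    ∫_0^5 9*x^8 dx = 1953125;  ∫_0^5 -6*x^7 dx = -1171875/4;  ∫_0^5 7*x^6 dx = 78125;
    ∫_0^5 16*x^5 dx = 125000/3;  ∫_0^5 13*x^4 dx = 8125;  ∫_0^5 15*x^2 dx = 625;
    ∫_0^5 18*x dx = 225;  ∫_0^5 9 dx = 45.
  Sum: 1953125 − 1171875/4 + 78125 + 125000/3 + 8125 + 625 + 225 + 45 = 21467615/12.
  ∫_0^5 u'(x)^2 dx = ∫_0^5 (144*x^6 - 72*x^5 + 57*x^4 + 60*x^3 - 14*x^2 + 12*x + 9) dx. Term by term:
    ∫_0^5 144*x^6 dx = 11250000/7;  ∫_0^5 -72*x^5 dx = -187500;  ∫_0^5 57*x^4 dx = 35625;
    ∫_0^5 60*x^3 dx = 9375;  ∫_0^5 -14*x^2 dx = -1750/3;  ∫_0^5 12*x dx = 150;
    ∫_0^5 9 dx = 45.
  Sum: 11250000/7 − 187500 + 35625 + 9375 − 1750/3 + 150 + 45 = 30749345/21.
Adding: ||u||_{H^1}^2 = 21467615/12 + 30749345/21 = 273270685/84.


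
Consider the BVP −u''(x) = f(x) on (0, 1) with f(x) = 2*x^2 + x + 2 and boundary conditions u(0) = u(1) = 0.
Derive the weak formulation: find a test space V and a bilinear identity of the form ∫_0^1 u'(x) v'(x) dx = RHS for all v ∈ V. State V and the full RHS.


V = H^1_0(0, 1) (so v(0) = v(1) = 0); weak form: ∫_0^1 u'v' dx = ∫_0^1 (2*x^2 + x + 2) v dx for all v ∈ V.

Multiply both sides by a test function v and integrate from 0 to 1:
  ∫_0^1 −u''(x) v(x) dx = ∫_0^1 f(x) v(x) dx.
Integrate the LHS by parts once:
  ∫_0^1 −u'' v dx = −[u'(x) v(x)]_0^1 + ∫_0^1 u'(x) v'(x) dx.
Thus ∫_0^1 u'(x) v'(x) dx = ∫_0^1 f(x) v(x) dx + [u'(x) v(x)]_0^1.
Choose V so that boundary terms are either known or forced to vanish.
u is Dirichlet: u(0) = u(1) = 0. Let V = H^1_0(0, 1); then v(0) = v(1) = 0, and [u' v]_0^1 = 0.
Weak formulation: find u (satisfying any essential BC) such that ∫_0^1 u'(x) v'(x) dx = ∫_0^1 f v dx for all v ∈ V.
Substituting f(x) = 2*x^2 + x + 2, the right-hand side is ∫_0^1 (2*x^2 + x + 2) v dx.


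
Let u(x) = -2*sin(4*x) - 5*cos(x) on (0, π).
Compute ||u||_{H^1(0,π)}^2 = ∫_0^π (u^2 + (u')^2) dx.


||u||_{H^1(0,π)}^2 = 64/3 + 59*π

u'(x) = 5*sin(x) - 8*cos(4*x).
Expand u² and (u')² and integrate term by term on (0, π), using: for integers n ≥ 1, ∫_0^π sin²(nx) dx = ∫_0^π cos²(nx) dx = π/2; for n ≠ n', ∫_0^π sin(nx)sin(n'x) dx = ∫_0^π cos(nx)cos(n'x) dx = 0; and by product-to-sum, ∫_0^π sin(nx)cos(n'x) dx = ½∫_0^π [sin((n+n')x) + sin((n−n')x)] dx, which is 0 when n+n' is even and 2n/(n²−n'²) when n+n' is odd (it need not vanish on (0, π)).
  u² squared terms: (-5)²·∫cos(x)² dx = 25·π/2 = 25*π/2;  (-2)²·∫sin(4x)² dx = 4·π/2 = 2*π.
  u² cross terms: 2·(-5)·(-2)·∫cos(x)·sin(4x) dx = 20·(8/15) = 32/3.
  So ∫_0^π u² dx = 25*π/2 + 2*π + 32/3 = 32/3 + 29*π/2.
  (u')² squared terms: (-8)²·∫cos(4x)² dx = 64·π/2 = 32*π;  (5)²·∫sin(x)² dx = 25·π/2 = 25*π/2.
  (u')² cross terms: 2·(-8)·(5)·∫cos(4x)·sin(x) dx = -80·(-2/15) = 32/3.
  So ∫_0^π (u')² dx = 32*π + 25*π/2 + 32/3 = 32/3 + 89*π/2.
||u||_{H^1}^2 = (32/3 + 29*π/2) + (32/3 + 89*π/2) = 64/3 + 59*π.


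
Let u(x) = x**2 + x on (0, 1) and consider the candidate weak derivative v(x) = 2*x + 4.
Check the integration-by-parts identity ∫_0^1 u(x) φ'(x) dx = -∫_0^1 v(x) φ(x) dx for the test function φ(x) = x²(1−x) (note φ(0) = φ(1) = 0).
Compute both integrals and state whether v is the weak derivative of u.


LHS = -11/60, RHS = -13/30. No, v is not the weak derivative of u.

u(x) = x**2 + x, classical derivative u'(x) = 2*x + 1.
φ(x) = x²(1−x), so φ'(x) = x*(2 - 3*x).
Note φ(0) = φ(1) = 0, so the boundary term u·φ vanishes.
LHS = ∫_0^1 u(x) φ'(x) dx = ∫_0^1 (-3*x^4 - x^3 + 2*x^2) dx. Term by term:
  ∫_0^1 -3*x^4 dx = -3/5;  ∫_0^1 -x^3 dx = -1/4;  ∫_0^1 2*x^2 dx = 2/3.
Sum: -3/5 − 1/4 + 2/3 = -11/60.
So LHS = -11/60.
∫_0^1 v(x) φ(x) dx = ∫_0^1 (-2*x^4 - 2*x^3 + 4*x^2) dx. Term by term:
  ∫_0^1 -2*x^4 dx = -2/5;  ∫_0^1 -2*x^3 dx = -1/2;  ∫_0^1 4*x^2 dx = 4/3.
Sum: -2/5 − 1/2 + 4/3 = 13/30.
So RHS = -∫_0^1 v(x) φ(x) dx = -13/30.
LHS − RHS = 1/4 ≠ 0, so the identity fails.
(For a valid weak derivative the identity must hold for EVERY test function, in particular this one. The failure shows v is NOT the weak derivative of u.)
Correct weak derivative would be u'(x) = 2*x + 1.


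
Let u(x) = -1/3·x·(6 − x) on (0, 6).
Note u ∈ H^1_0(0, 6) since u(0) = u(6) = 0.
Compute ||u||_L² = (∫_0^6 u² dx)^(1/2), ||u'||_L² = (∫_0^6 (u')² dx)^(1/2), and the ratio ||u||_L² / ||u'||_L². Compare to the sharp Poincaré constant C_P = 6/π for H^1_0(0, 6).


||u||_L² / ||u'||_L² = 3*sqrt(10)/5 < C_P = 6/π.

u(x) = -1/3·x·(6 − x), so u'(x) = 2*x/3 - 2.
u(x) = -1/3·x·(6 − x) vanishes at x = 0 and x = 6, so u ∈ H^1_0(0, 6). Differentiate via the product rule and integrate the resulting polynomials term by term.
  ∫_0^6 u² dx = ∫_0^6 (x^4/9 - 4*x^3/3 + 4*x^2) dx. Term by term:
    ∫_0^6 x^4/9 dx = 864/5;  ∫_0^6 -4*x^3/3 dx = -432;  ∫_0^6 4*x^2 dx = 288.
  Sum: 864/5 − 432 + 288 = 144/5.
  ∫_0^6 (u')² dx = ∫_0^6 (4*x^2/9 - 8*x/3 + 4) dx. Term by term:
    ∫_0^6 4*x^2/9 dx = 32;  ∫_0^6 -8*x/3 dx = -48;  ∫_0^6 4 dx = 24.
  Sum: 32 − 48 + 24 = 8.
∫_0^6 u² dx = 144/5, so ||u||_L² = 12*sqrt(5)/5.
∫_0^6 (u')² dx = 8, so ||u'||_L² = 2*sqrt(2).
Ratio ||u||_L² / ||u'||_L² = 3*sqrt(10)/5.
Sharp Poincaré constant on H^1_0(0, 6) is C_P = L/π = 6/π, achieved by sin(π/6·x).
A polynomial bump cannot attain the sharp Poincaré constant (only the first sine eigenfunction does), so the ratio is strictly less than C_P, consistent with ||u||_L² ≤ C_P ||u'||_L².


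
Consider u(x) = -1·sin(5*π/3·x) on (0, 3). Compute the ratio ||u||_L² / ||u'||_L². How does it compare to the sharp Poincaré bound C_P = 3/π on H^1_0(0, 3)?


||u||_L² / ||u'||_L² = 3/(5*π) < C_P = 3/π.

u(x) = -1·sin(5*π/3·x), so u'(x) = -5*π*cos(5*π*x/3)/3.
Writing u(x) = A·sin(kπx/L) with A = -1 and k = 5, use ∫_0^L sin²(kπx/L) dx = L/2 and ∫_0^L cos²(kπx/L) dx = L/2.
u² = 1·sin²(5*π/3·x) and (u')² = 25*π^2/9·cos²(5*π/3·x), and each of sin², cos² integrates to L/2 = 3/2 over (0, 3).
∫_0^3 u² dx = 3/2, so ||u||_L² = sqrt(6)/2.
∫_0^3 (u')² dx = 25*π^2/6, so ||u'||_L² = 5*sqrt(6)*π/6.
Ratio ||u||_L² / ||u'||_L² = 3/(5*π).
Sharp Poincaré constant on H^1_0(0, 3) is C_P = L/π = 3/π, achieved by sin(π/3·x).
This is the k = 5 harmonic; the ratio L/(kπ) is strictly less than C_P = L/π, consistent with the sharp inequality ||u||_L² ≤ C_P ||u'||_L².


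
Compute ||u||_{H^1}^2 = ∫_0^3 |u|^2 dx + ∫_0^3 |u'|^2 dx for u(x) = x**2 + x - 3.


||u||_{H^1}^2 = 1011/10

The H^1 norm (squared) on an interval (0, L) is
  ||u||_{H^1}^2 = ∫_0^L u(x)^2 dx + ∫_0^L u'(x)^2 dx.
Compute u'(x) = 2*x + 1.
Then u(x)^2 = x**4 + 2*x**3 - 5*x**2 - 6*x + 9 and u'(x)^2 = 4*x**2 + 4*x + 1.
Integrate each monomial from 0 to 3 using ∫_0^3 c·x^n dx = c·3^(n+1)/(n+1):
  ∫_0^3 u(x)^2 dx = ∫_0^3 (x^4 + 2*x^3 - 5*x^2 - 6*x + 9) dx. Term by term:
    ∫_0^3 x^4 dx = 243/5;  ∫_0^3 2*x^3 dx = 81/2;  ∫_0^3 -5*x^2 dx = -45;
    ∫_0^3 -6*x dx = -27;  ∫_0^3 9 dx = 27.
  Sum: 243/5 + 81/2 − 45 − 27 + 27 = 441/10.
  ∫_0^3 u'(x)^2 dx = ∫_0^3 (4*x^2 + 4*x + 1) dx. Term by term:
    ∫_0^3 4*x^2 dx = 36;  ∫_0^3 4*x dx = 18;  ∫_0^3 1 dx = 3.
  Sum: 36 + 18 + 3 = 57.
Adding: ||u||_{H^1}^2 = 441/10 + 57 = 1011/10.


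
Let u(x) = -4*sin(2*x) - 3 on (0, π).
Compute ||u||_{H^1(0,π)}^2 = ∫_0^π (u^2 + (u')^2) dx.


||u||_{H^1(0,π)}^2 = 49*π

u'(x) = -8*cos(2*x).
Expand u² and (u')² and integrate term by term on (0, π), using: for integers n ≥ 1, ∫_0^π sin²(nx) dx = ∫_0^π cos²(nx) dx = π/2; for n ≠ n', ∫_0^π sin(nx)sin(n'x) dx = ∫_0^π cos(nx)cos(n'x) dx = 0; and by product-to-sum, ∫_0^π sin(nx)cos(n'x) dx = ½∫_0^π [sin((n+n')x) + sin((n−n')x)] dx, which is 0 when n+n' is even and 2n/(n²−n'²) when n+n' is odd (it need not vanish on (0, π)). For the constant mode: ∫_0^π 1 dx = π, ∫_0^π cos(nx) dx = 0, ∫_0^π sin(nx) dx = (1−(−1)^n)/n.
  u² squared terms: (-3)²·∫1 dx = 9·π = 9*π;  (-4)²·∫sin(2x)² dx = 16·π/2 = 8*π.
  u² cross terms: 2·(-3)·(-4)·∫1·sin(2x) dx = 24·(0) = 0.
  So ∫_0^π u² dx = 9*π + 8*π + 0 = 17*π.
  (u')² squared terms: (-8)²·∫cos(2x)² dx = 64·π/2 = 32*π.
  So ∫_0^π (u')² dx = 32*π.
||u||_{H^1}^2 = (17*π) + (32*π) = 49*π.
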